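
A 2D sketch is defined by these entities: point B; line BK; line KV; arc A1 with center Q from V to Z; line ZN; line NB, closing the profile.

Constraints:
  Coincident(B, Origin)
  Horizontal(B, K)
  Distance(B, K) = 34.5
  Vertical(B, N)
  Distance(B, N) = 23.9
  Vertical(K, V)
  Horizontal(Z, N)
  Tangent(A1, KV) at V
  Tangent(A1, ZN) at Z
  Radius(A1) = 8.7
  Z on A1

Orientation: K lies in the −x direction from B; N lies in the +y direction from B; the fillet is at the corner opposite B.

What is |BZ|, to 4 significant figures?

35.17

B is at the origin; B and K share the same y with |BK| = 34.5 and K on the −x side, so K = (-34.50, 0.000). B and N share the same x with |BN| = 23.9 and N on the +y side, so N = (0.000, 23.90). The virtual corner opposite B is at (-34.50, 23.90). Since A1 is tangent to KV there, QV ⟂ KV and A1 meets ZN tangentially, so QZ is at right angles to ZN, with radius 8.7, so the center Q sits 8.7 in from both sides at Q = (-25.80, 15.20). That places the tangent points at V = (-34.50, 15.20) on KV and Z = (-25.80, 23.90) on ZN. Then |BZ| = |Z − B| = 35.17.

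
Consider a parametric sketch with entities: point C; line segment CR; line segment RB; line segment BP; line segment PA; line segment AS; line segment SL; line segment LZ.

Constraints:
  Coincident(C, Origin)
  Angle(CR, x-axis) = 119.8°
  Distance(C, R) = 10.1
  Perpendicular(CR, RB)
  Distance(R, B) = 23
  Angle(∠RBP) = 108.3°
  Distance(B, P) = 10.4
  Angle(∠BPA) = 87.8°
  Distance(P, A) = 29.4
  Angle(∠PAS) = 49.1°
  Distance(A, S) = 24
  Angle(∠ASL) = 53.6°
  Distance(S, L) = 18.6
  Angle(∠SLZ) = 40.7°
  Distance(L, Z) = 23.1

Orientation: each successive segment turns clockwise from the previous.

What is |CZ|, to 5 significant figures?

7.2802

C is at the origin; CR runs at 119.8° with length 10.1, so R = (-5.0194, 8.7644). CR ⟂ RB, so RB runs at 29.800°; with |RB| = 23.0, B = (14.939, 20.195). ∠RBP = 108.3° gives BP at -41.900° from the x-axis; with |BP| = 10.4, P = (22.680, 13.249). ∠BPA = 87.8° gives PA at -134.10° from the x-axis; with |PA| = 29.4, A = (2.2202, -7.8635). ∠PAS = 49.1° gives AS at 95.000° from the x-axis; with |AS| = 24.0, S = (0.12843, 16.045). ∠ASL = 53.6° gives SL at -31.400° from the x-axis; with |SL| = 18.6, L = (16.004, 6.3544). ∠SLZ = 40.7° gives LZ at -170.70° from the x-axis; with |LZ| = 23.1, Z = (-6.7919, 2.6213). Then |CZ| = |Z − C| = 7.2802.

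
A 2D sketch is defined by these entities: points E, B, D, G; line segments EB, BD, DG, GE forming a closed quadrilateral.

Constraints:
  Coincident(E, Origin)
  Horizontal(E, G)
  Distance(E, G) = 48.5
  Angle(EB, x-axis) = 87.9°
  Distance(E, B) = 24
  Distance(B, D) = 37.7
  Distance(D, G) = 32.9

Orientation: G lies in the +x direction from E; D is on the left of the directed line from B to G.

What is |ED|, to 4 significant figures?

49.05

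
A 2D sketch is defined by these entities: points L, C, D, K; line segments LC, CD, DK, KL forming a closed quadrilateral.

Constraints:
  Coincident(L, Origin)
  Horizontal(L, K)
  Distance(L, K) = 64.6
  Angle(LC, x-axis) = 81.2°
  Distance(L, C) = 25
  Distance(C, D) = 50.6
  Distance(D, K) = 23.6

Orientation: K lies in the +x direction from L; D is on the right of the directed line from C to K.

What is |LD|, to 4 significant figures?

43.16

L is at the origin; L and K share the same y with |LK| = 64.6 and K in +x, so K = (64.6, 0). LC runs at 81.2° with |LC| = 25.0, so C = (3.825, 24.71). D is determined by |CD| = 50.6 and |DK| = 23.6 together: it lies at the intersection of circle(C, 50.6) and circle(K, 23.6). With |CK| = 65.60, the foot of the radical line on CK is 48.07 from C and the perpendicular offset is √(50.6² − 48.07²) = 15.80. Taking the right-of-CK solution: D = (42.41, -8.031).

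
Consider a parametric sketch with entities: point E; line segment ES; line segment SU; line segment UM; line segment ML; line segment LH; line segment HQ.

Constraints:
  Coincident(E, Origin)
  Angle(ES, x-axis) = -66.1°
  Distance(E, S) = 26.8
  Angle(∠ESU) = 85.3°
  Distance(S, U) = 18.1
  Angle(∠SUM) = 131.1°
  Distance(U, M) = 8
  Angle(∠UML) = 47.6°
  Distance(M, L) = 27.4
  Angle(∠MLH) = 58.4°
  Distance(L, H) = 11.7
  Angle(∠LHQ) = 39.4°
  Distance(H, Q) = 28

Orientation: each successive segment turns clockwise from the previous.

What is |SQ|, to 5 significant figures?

24.039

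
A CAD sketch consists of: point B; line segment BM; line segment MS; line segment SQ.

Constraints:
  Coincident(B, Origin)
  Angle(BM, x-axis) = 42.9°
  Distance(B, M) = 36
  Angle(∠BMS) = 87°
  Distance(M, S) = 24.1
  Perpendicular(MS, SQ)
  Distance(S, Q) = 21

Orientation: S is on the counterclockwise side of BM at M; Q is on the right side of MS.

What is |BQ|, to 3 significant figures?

61.1

B is at the origin; BM runs at 42.9° with length 36.0, so M = 36.0·(cos 42.9°, sin 42.9°) = (26.4, 24.5). ∠BMS = 87.0°, so MS runs at 42.9° + (180° − 87.0°) = 136° from the x-axis; with |MS| = 24.1, S = M + 24.1·(cos 136°, sin 136°) = (9.06, 41.3). The perpendicularity gives SQ at right angles to MS; with |SQ| = 21.0 on the right of MS, Q = S + 21.0·(0.696, 0.718) = (23.7, 56.4). Then |BQ| = |Q − B| = 61.1.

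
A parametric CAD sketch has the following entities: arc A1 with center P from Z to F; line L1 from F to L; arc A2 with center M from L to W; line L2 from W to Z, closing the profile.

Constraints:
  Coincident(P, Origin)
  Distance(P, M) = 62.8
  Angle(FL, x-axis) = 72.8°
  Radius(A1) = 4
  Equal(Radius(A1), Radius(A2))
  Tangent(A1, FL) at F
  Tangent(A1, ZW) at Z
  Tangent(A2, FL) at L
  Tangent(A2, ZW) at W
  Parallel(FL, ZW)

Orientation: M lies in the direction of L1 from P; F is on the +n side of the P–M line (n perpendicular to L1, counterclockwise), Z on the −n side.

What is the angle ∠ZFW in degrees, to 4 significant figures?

82.74°

The slot axis is L1's direction at 72.8°, so u = (cos 72.8°, sin 72.8°) = (0.2957, 0.9553) and n = (−sin 72.8°, cos 72.8°) = (-0.9553, 0.2957). P is at the origin and M lies 62.8 along u from P, so M = 62.8·u = (18.57, 59.99). Tangency of A1 to both parallel lines with radius 4.0 puts F and Z at P ± 4.0·n: F = (-3.821, 1.183), Z = (3.821, -1.183). Equal radii place L and W the same way about M: L = M + 4.0·n = (14.75, 61.17), W = M − 4.0·n = (22.39, 58.81). Then cos ∠ZFW = FZ·FW / (|FZ||FW|), giving 82.74°.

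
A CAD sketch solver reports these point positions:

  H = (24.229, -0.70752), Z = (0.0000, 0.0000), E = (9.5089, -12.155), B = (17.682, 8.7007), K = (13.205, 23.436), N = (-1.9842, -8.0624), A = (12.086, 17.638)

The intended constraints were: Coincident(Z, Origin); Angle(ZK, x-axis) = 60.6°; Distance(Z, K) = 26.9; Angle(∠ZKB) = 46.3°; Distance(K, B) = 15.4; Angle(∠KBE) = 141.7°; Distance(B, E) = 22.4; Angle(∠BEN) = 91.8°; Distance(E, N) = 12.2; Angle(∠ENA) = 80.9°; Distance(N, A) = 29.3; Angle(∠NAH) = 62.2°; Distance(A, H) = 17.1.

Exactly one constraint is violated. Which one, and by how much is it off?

Distance(A, H) = 17.1 — off by 4.90.

Z = (0.00, 0.00) ✓; ZK at 60.60° ✓; |ZK| = 26.90 ✓; ∠ZKB = 46.30° ✓; |KB| = 15.40 ✓; ∠KBE = 141.7° ✓; |BE| = 22.40 ✓; ∠BEN = 91.80° ✓; |EN| = 12.20 ✓; ∠ENA = 80.90° ✓; |NA| = 29.30 ✓; ∠NAH = 62.20° ✓; |AH| = 22.00 ✗.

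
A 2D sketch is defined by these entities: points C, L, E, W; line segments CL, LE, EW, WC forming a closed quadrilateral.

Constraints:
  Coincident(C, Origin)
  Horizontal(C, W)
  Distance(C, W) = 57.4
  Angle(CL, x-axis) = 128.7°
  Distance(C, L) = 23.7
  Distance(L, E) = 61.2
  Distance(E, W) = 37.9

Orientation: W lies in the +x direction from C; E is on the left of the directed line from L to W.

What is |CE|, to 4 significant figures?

56.49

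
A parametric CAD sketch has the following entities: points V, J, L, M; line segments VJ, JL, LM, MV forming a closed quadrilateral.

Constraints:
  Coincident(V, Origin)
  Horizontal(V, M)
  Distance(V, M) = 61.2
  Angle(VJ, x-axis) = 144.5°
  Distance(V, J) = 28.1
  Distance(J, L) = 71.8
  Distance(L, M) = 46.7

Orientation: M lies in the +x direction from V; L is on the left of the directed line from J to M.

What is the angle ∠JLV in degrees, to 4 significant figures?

22.69°

V is at the origin; VM is horizontal with |VM| = 61.2 and M in +x, so M = (61.2, 0). VJ runs at 144.5° with |VJ| = 28.1, so J = (-22.88, 16.32). L is determined by |JL| = 71.8 and |LM| = 46.7 together: it lies at the intersection of circle(J, 71.8) and circle(M, 46.7). With |JM| = 85.65, the foot of the radical line on JM is 60.19 from J and the perpendicular offset is √(71.8² − 60.19²) = 39.15. Taking the left-of-JM solution: L = (43.67, 43.28).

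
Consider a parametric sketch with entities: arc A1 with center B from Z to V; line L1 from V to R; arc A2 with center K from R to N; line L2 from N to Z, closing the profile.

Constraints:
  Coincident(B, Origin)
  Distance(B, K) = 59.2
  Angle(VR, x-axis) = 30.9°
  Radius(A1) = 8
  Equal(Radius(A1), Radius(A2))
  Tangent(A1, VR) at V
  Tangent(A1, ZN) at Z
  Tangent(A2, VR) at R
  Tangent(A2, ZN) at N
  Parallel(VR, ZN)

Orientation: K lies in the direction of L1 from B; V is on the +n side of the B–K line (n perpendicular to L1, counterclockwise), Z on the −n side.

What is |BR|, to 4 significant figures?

59.74

Tangency of A1 to both parallel lines with radius 8.0 puts V and Z at B ± 8.0·n: V = (-4.108, 6.865), Z = (4.108, -6.865). Equal radii place R and N the same way about K: R = K + 8.0·n = (46.69, 37.27), N = K − 8.0·n = (54.91, 23.54). Then |BR| = |R − B| = 59.74.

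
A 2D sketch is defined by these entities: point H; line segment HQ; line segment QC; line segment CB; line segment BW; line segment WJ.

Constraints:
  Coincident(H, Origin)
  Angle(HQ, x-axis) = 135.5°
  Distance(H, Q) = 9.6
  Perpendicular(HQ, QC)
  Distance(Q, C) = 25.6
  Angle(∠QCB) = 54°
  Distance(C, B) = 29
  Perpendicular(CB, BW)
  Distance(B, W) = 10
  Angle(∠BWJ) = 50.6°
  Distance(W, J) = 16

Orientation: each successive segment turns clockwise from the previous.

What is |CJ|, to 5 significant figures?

16.637

H is at the origin; HQ runs at 135.5° with length 9.6, so Q = (-6.8472, 6.7287). HQ is perpendicular to QC, so QC runs at 45.500°; with |QC| = 25.6, C = (11.096, 24.988). ∠QCB = 54.0° gives CB at -80.500° from the x-axis; with |CB| = 29.0, B = (15.882, -3.6143). CB is perpendicular to BW, so BW runs at -170.50°; with |BW| = 10.0, W = (6.0196, -5.2648). ∠BWJ = 50.6° gives WJ at 60.100° from the x-axis; with |WJ| = 16.0, J = (13.995, 8.6055). Then |CJ| = |J − C| = 16.637.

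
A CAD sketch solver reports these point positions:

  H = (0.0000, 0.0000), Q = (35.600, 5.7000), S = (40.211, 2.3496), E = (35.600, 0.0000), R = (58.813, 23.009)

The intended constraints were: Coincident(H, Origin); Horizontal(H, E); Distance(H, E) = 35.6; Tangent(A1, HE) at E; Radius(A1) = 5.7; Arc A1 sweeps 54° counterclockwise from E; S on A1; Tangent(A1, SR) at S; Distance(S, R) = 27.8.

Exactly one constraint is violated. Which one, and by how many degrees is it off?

Tangent(A1, SR) at S — off by 6.00°.

H = (0.00, 0.00) ✓; H.y = 0.00, E.y = 0.00 ✓; |HE| = 35.60 ✓; ∠(QE, EH) = 90.00° ✓; |QE| = 5.700 ✓; bearing(Q→S) − bearing(Q→E) = 54.00° ✓; |QS| = 5.700 ✓; ∠(QS, SR) = 96.00° ✗; |SR| = 27.80 ✓.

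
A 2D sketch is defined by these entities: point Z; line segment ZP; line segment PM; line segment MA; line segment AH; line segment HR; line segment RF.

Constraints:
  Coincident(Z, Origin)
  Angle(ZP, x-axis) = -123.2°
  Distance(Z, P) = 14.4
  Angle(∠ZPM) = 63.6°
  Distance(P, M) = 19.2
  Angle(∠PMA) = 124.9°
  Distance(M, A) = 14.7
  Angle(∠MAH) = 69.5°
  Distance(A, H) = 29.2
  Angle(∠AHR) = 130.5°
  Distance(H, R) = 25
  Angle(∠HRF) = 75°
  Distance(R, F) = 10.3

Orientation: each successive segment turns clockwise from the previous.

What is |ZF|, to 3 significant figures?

24.4

Z is at the origin; ZP runs at -123.2° with length 14.4, so P = (-7.88, -12.0). ∠ZPM = 63.6° gives PM at 120° from the x-axis; with |PM| = 19.2, M = (-17.6, 4.51). ∠PMA = 124.9° gives MA at 65.3° from the x-axis; with |MA| = 14.7, A = (-11.5, 17.9). ∠MAH = 69.5° gives AH at -45.2° from the x-axis; with |AH| = 29.2, H = (9.12, -2.85). ∠AHR = 130.5° gives HR at -94.7° from the x-axis; with |HR| = 25.0, R = (7.07, -27.8). ∠HRF = 75.0° gives RF at 160° from the x-axis; with |RF| = 10.3, F = (-2.63, -24.3). Then |ZF| = |F − Z| = 24.4.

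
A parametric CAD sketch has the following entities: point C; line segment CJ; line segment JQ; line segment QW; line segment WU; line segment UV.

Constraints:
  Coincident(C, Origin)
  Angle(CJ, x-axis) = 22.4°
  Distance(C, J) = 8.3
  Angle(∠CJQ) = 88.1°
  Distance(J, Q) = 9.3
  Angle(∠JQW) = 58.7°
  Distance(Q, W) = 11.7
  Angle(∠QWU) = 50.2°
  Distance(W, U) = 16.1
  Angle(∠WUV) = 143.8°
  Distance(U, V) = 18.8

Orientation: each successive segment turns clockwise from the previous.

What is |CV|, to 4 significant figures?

31.65

∠QWU = 50.2° gives WU at 39.40° from the x-axis; with |WU| = 16.1, U = (11.88, 6.863). ∠WUV = 143.8° gives UV at 3.200° from the x-axis; with |UV| = 18.8, V = (30.65, 7.913). Then |CV| = |V − C| = 31.65.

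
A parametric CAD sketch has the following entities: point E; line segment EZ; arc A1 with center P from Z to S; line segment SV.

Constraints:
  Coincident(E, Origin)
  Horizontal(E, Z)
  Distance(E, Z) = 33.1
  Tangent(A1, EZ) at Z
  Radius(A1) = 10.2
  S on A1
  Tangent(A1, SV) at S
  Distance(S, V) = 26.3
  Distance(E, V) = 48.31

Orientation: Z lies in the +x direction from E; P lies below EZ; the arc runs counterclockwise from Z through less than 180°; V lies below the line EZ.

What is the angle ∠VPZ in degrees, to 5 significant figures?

172.85°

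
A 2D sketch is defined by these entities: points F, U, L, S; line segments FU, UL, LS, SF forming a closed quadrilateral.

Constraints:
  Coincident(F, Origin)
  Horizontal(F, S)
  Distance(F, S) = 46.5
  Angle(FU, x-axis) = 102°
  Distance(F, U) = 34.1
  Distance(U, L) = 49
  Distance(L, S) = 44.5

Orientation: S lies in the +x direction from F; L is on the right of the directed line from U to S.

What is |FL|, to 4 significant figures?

14.94

F is at the origin; F and S share the same y with |FS| = 46.5 and S in +x, so S = (46.5, 0). FU runs at 102.0° with |FU| = 34.1, so U = (-7.090, 33.35). L is determined by |UL| = 49.0 and |LS| = 44.5 together: it lies at the intersection of circle(U, 49.0) and circle(S, 44.5). With |US| = 63.12, the foot of the radical line on US is 34.89 from U and the perpendicular offset is √(49.0² − 34.89²) = 34.40. Taking the right-of-US solution: L = (4.357, -14.29).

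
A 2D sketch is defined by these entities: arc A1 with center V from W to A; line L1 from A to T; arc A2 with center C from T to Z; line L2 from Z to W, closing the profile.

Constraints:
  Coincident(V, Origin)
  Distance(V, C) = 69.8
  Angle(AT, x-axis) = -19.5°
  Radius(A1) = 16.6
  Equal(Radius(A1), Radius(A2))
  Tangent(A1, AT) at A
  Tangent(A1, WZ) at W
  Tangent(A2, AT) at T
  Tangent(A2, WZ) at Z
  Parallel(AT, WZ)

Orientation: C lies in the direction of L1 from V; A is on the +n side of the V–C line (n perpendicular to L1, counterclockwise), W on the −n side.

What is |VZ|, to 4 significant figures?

71.75

Tangency of A1 to both parallel lines with radius 16.6 puts A and W at V ± 16.6·n: A = (5.541, 15.65), W = (-5.541, -15.65). Equal radii place T and Z the same way about C: T = C + 16.6·n = (71.34, -7.652), Z = C − 16.6·n = (60.26, -38.95). Then |VZ| = |Z − V| = 71.75.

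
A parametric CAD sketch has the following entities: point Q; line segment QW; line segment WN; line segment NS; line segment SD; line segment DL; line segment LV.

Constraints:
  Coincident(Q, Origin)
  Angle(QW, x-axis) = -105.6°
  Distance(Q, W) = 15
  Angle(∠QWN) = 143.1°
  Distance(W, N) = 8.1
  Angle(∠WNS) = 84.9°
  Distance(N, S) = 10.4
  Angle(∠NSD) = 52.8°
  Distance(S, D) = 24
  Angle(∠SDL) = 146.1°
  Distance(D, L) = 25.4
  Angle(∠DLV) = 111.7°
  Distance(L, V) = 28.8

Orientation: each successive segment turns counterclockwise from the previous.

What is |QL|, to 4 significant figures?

39.74

Q is at the origin; QW runs at -105.6° with length 15.0, so W = (-4.034, -14.45). ∠QWN = 143.1° gives WN at -68.70° from the x-axis; with |WN| = 8.1, N = (-1.091, -21.99). ∠WNS = 84.9° gives NS at 26.40° from the x-axis; with |NS| = 10.4, S = (8.224, -17.37). ∠NSD = 52.8° gives SD at 153.6° from the x-axis; with |SD| = 24.0, D = (-13.27, -6.699). ∠SDL = 146.1° gives DL at -172.5° from the x-axis; with |DL| = 25.4, L = (-38.46, -10.01). Then |QL| = |L − Q| = 39.74.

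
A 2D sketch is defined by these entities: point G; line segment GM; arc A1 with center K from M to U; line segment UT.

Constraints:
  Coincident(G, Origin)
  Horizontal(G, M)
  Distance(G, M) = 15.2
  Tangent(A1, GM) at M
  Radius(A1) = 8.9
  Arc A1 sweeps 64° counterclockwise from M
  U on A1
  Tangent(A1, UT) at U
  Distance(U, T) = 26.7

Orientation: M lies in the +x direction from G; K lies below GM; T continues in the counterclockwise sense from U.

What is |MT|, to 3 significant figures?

35.1

G is at the origin; GM is horizontal with |GM| = 15.2 and M on the +x side, so M = (15.2, 0.00). Tangency of A1 to GM means the radius KM is perpendicular to GM, so K = M + (0, -8.9) = (15.2, -8.90). On A1, M sits at bearing 90° from K; a 64° counterclockwise sweep puts U at bearing 154°, so U = K + 8.9·(cos 154°, sin 154°) = (7.20, -5.00). Tangency of A1 to UT means the radius KU is perpendicular to UT, so UT runs along (−sin 154°, cos 154°); with |UT| = 26.7, T = (-4.50, -29.0). Then |MT| = |T − M| = 35.1.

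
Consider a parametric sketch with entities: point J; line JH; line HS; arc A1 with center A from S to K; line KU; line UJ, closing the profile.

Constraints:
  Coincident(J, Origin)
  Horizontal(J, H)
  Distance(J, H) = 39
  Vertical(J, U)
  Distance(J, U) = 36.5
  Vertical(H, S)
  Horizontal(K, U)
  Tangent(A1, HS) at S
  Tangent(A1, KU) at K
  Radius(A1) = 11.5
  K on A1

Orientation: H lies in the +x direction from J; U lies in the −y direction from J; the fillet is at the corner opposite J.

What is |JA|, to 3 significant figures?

37.2

JU is vertical with |JU| = 36.5 and U on the −y side, so U = (0.00, -36.5). The virtual corner opposite J is at (39.0, -36.5). Tangency of A1 to HS means the radius AS is perpendicular to HS and the tangent condition forces AK to be normal to KU, with radius 11.5, so the center A sits 11.5 in from both sides at A = (27.5, -25.0). Then |JA| = |A − J| = 37.2.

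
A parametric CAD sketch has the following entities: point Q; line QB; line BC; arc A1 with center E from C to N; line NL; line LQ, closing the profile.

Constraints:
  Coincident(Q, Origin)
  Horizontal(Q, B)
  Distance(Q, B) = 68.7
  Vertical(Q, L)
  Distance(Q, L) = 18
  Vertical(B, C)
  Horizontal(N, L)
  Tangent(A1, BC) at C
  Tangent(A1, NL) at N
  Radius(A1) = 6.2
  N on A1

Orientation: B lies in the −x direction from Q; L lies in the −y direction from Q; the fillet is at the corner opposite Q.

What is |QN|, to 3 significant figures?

65.0

The virtual corner opposite Q is at (-68.7, -18.0). Since A1 is tangent to BC there, EC ⟂ BC and A1 meets NL tangentially, so EN is at right angles to NL, with radius 6.2, so the center E sits 6.2 in from both sides at E = (-62.5, -11.8). That places the tangent points at C = (-68.7, -11.8) on BC and N = (-62.5, -18.0) on NL. Then |QN| = |N − Q| = 65.0.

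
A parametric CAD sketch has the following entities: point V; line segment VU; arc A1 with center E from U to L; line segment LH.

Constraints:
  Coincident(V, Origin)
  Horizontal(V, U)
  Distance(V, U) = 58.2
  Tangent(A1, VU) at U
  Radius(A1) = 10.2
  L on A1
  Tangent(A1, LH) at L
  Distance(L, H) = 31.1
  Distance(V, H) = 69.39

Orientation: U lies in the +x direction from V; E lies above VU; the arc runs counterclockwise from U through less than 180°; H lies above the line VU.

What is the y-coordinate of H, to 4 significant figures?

42.74

V is at the origin; VU is horizontal with |VU| = 58.2 and U on the +x side, so U = (58.20, 0.000). Tangency of A1 to VU means the radius EU is perpendicular to VU, so E = U + (0, 10.2) = (58.20, 10.20). Since EL ⟂ LH (tangency), |EH| = √(10.2² + 31.1²) = 32.73 regardless of where L sits on A1. So H lies on both circle(V, 69.39) and circle(E, 32.73); the above-VU intersection is H = (54.67, 42.74). L is the foot of the tangent from H: L = (67.49, 14.41).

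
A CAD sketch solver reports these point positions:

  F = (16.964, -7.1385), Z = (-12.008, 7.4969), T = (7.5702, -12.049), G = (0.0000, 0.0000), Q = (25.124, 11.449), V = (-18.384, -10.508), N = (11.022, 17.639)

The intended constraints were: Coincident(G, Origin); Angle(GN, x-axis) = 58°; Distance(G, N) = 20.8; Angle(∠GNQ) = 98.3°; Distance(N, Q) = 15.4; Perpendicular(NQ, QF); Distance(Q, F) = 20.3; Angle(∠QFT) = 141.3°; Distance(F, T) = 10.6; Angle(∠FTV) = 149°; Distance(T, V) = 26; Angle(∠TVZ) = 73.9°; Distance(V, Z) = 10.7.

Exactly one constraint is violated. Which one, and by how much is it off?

Distance(V, Z) = 10.7 — off by 8.40.

G = (0.00, 0.00) ✓; GN at 58.00° ✓; |GN| = 20.80 ✓; ∠GNQ = 98.30° ✓; |NQ| = 15.40 ✓; ∠(NQ, QF) = 90.00° ✓; |QF| = 20.30 ✓; ∠QFT = 141.3° ✓; |FT| = 10.60 ✓; ∠FTV = 149.0° ✓; |TV| = 26.00 ✓; ∠TVZ = 73.90° ✓; |VZ| = 19.10 ✗.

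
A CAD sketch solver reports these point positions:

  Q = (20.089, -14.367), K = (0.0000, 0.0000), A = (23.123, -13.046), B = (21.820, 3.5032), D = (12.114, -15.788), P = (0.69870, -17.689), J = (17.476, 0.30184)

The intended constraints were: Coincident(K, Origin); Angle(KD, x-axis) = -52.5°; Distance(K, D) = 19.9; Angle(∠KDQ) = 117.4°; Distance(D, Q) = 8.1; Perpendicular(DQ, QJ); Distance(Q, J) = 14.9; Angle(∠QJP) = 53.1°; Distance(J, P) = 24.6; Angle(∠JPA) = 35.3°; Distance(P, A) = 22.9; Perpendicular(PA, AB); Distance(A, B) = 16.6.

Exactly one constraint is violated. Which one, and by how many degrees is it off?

Perpendicular(PA, AB) — off by 7.20°.

K = (0.00, 0.00) ✓; KD at -52.50° ✓; |KD| = 19.90 ✓; ∠KDQ = 117.4° ✓; |DQ| = 8.101 ✓; ∠(DQ, QJ) = 90.00° ✓; |QJ| = 14.90 ✓; ∠QJP = 53.10° ✓; |JP| = 24.60 ✓; ∠JPA = 35.30° ✓; |PA| = 22.90 ✓; ∠(PA, AB) = 82.80° ✗; |AB| = 16.60 ✓.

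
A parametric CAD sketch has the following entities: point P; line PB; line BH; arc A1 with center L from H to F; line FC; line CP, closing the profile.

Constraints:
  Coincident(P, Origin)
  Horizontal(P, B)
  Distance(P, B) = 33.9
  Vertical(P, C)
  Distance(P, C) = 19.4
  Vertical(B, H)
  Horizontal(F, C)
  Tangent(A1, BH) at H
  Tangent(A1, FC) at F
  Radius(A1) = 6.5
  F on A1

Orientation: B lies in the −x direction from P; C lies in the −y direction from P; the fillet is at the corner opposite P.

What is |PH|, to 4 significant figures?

36.27

P is at the origin; P and B share the same y with |PB| = 33.9 and B on the −x side, so B = (-33.90, 0.000). PC is vertical with |PC| = 19.4 and C on the −y side, so C = (0.000, -19.40). The virtual corner opposite P is at (-33.90, -19.40). The tangent condition forces LH to be normal to BH and since A1 is tangent to FC there, LF ⟂ FC, with radius 6.5, so the center L sits 6.5 in from both sides at L = (-27.40, -12.90). That places the tangent points at H = (-33.90, -12.90) on BH and F = (-27.40, -19.40) on FC. Then |PH| = |H − P| = 36.27.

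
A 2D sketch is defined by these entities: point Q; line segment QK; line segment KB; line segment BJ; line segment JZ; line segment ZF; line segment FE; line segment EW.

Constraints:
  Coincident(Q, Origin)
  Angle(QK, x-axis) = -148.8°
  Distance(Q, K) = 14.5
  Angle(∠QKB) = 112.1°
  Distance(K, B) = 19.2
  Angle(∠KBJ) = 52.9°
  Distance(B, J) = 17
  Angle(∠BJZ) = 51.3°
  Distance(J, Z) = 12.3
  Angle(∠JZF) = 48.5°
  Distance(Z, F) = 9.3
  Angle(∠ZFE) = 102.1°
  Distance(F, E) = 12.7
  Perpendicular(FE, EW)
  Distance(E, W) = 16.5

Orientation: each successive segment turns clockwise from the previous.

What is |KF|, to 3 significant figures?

15.4

Q is at the origin; QK runs at -148.8° with length 14.5, so K = (-12.4, -7.51). ∠QKB = 112.1° gives KB at 143° from the x-axis; with |KB| = 19.2, B = (-27.8, 3.96). ∠KBJ = 52.9° gives BJ at 16.2° from the x-axis; with |BJ| = 17.0, J = (-11.5, 8.71). ∠BJZ = 51.3° gives JZ at -113° from the x-axis; with |JZ| = 12.3, Z = (-16.2, -2.66). ∠JZF = 48.5° gives ZF at 116° from the x-axis; with |ZF| = 9.3, F = (-20.3, 5.70). Then |KF| = |F − K| = 15.4.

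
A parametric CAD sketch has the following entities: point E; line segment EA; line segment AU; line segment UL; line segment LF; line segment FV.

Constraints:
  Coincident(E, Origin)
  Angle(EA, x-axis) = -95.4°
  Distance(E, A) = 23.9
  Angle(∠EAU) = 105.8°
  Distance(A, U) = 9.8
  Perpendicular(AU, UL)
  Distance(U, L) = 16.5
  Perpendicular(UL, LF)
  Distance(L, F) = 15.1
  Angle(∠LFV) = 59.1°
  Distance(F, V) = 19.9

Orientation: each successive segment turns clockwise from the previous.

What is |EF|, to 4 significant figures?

6.608

AU is perpendicular to UL, so UL runs at 100.4°; with |UL| = 16.5, L = (-14.87, -9.334). UL is perpendicular to LF, so LF runs at 10.40°; with |LF| = 15.1, F = (-0.01483, -6.608). Then |EF| = |F − E| = 6.608.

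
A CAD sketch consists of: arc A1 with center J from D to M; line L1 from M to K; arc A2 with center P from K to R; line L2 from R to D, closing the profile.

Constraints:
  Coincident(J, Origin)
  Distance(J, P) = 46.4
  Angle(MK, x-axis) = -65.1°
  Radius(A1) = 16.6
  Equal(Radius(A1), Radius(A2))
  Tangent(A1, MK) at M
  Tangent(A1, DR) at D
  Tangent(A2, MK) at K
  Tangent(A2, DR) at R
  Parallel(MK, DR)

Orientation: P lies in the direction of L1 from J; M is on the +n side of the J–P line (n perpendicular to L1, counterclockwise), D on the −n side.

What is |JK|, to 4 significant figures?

49.28

Tangency of A1 to both parallel lines with radius 16.6 puts M and D at J ± 16.6·n: M = (15.06, 6.989), D = (-15.06, -6.989). Equal radii place K and R the same way about P: K = P + 16.6·n = (34.59, -35.10), R = P − 16.6·n = (4.479, -49.08). Then |JK| = |K − J| = 49.28.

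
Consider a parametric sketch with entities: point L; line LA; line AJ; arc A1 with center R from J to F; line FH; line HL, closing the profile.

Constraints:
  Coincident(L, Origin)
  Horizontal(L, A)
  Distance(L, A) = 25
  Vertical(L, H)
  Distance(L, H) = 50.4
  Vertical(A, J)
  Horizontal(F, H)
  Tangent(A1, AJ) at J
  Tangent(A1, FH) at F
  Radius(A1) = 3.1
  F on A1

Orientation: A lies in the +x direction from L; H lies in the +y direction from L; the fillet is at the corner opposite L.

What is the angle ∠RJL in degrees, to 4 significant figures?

62.14°

L is at the origin; L and A share the same y with |LA| = 25.0 and A on the +x side, so A = (25.00, 0.000). LH is vertical with |LH| = 50.4 and H on the +y side, so H = (0.000, 50.40). The virtual corner opposite L is at (25.00, 50.40). The tangent condition forces RJ to be normal to AJ and the tangent condition forces RF to be normal to FH, with radius 3.1, so the center R sits 3.1 in from both sides at R = (21.90, 47.30). That places the tangent points at J = (25.00, 47.30) on AJ and F = (21.90, 50.40) on FH. Then cos ∠RJL = JR·JL / (|JR||JL|), giving 62.14°.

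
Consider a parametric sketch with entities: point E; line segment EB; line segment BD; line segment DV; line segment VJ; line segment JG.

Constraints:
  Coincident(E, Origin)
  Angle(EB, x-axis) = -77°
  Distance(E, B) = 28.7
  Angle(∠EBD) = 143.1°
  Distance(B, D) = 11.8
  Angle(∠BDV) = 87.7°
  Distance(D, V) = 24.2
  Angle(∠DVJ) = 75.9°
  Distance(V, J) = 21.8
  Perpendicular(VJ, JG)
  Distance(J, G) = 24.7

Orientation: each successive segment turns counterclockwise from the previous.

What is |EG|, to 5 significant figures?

30.301

E is at the origin; EB runs at -77.0° with length 28.7, so B = (6.4561, -27.964). ∠EBD = 143.1° gives BD at -40.100° from the x-axis; with |BD| = 11.8, D = (15.482, -35.565). ∠BDV = 87.7° gives DV at 52.200° from the x-axis; with |DV| = 24.2, V = (30.315, -16.443). ∠DVJ = 75.9° gives VJ at 156.30° from the x-axis; with |VJ| = 21.8, J = (10.353, -7.6809). VJ is perpendicular to JG, so JG runs at -113.70°; with |JG| = 24.7, G = (0.42496, -30.298). Then |EG| = |G − E| = 30.301.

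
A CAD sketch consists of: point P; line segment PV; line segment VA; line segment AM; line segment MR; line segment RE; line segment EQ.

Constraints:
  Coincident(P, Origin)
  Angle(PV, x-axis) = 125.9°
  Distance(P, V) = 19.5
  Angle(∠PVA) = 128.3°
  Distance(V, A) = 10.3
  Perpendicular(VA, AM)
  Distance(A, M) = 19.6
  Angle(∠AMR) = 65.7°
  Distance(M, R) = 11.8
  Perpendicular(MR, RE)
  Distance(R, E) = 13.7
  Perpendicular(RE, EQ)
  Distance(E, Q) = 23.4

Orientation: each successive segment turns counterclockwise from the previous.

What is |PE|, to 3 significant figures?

21.6

∠AMR = 65.7° gives MR at 21.9° from the x-axis; with |MR| = 11.8, R = (-11.6, 1.05). The perpendicularity gives RE at right angles to MR, so RE runs at 112°; with |RE| = 13.7, E = (-16.7, 13.8). Then |PE| = |E − P| = 21.6.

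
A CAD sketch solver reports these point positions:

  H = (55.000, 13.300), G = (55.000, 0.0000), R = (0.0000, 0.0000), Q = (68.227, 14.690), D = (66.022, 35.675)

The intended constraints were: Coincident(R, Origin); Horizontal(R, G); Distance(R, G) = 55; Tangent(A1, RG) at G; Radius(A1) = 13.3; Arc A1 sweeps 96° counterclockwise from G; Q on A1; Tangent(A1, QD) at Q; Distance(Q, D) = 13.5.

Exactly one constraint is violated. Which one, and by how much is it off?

Distance(Q, D) = 13.5 — off by 7.60.

R = (0.00, 0.00) ✓; R.y = 0.00, G.y = 0.00 ✓; |RG| = 55.00 ✓; ∠(HG, GR) = 90.00° ✓; |HG| = 13.30 ✓; bearing(H→Q) − bearing(H→G) = 96.00° ✓; |HQ| = 13.30 ✓; ∠(HQ, QD) = 90.00° ✓; |QD| = 21.10 ✗.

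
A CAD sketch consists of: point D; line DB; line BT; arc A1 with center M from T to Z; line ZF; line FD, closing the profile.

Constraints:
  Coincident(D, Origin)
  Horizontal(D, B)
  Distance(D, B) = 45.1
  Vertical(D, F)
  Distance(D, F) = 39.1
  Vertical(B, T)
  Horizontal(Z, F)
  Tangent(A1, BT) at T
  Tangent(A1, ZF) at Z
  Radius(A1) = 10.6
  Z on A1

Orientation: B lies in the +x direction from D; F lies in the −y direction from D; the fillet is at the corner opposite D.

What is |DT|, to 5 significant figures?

53.350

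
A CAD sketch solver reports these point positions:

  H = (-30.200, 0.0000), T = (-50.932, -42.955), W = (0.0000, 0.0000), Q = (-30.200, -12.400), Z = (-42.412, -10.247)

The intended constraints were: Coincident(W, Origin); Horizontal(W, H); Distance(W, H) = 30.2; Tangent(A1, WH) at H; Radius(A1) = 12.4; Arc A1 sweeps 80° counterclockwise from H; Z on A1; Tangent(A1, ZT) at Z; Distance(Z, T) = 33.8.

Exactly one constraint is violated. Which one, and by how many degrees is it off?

Tangent(A1, ZT) at Z — off by 4.60°.

W = (0.00, 0.00) ✓; W.y = 0.00, H.y = 0.00 ✓; |WH| = 30.20 ✓; ∠(QH, HW) = 90.00° ✓; |QH| = 12.40 ✓; bearing(Q→Z) − bearing(Q→H) = 80.00° ✓; |QZ| = 12.40 ✓; ∠(QZ, ZT) = 94.60° ✗; |ZT| = 33.80 ✓.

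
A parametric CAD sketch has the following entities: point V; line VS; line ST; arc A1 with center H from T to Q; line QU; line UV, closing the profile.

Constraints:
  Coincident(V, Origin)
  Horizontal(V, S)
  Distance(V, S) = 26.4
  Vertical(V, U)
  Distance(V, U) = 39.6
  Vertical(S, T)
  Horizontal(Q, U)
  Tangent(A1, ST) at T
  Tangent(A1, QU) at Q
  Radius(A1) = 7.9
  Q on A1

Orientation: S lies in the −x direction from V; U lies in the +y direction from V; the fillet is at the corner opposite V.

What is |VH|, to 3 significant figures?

36.7

V is at the origin; VS is horizontal with |VS| = 26.4 and S on the −x side, so S = (-26.4, 0.00). V and U share the same x with |VU| = 39.6 and U on the +y side, so U = (0.00, 39.6). The virtual corner opposite V is at (-26.4, 39.6). Since A1 is tangent to ST there, HT ⟂ ST and since A1 is tangent to QU there, HQ ⟂ QU, with radius 7.9, so the center H sits 7.9 in from both sides at H = (-18.5, 31.7). Then |VH| = |H − V| = 36.7.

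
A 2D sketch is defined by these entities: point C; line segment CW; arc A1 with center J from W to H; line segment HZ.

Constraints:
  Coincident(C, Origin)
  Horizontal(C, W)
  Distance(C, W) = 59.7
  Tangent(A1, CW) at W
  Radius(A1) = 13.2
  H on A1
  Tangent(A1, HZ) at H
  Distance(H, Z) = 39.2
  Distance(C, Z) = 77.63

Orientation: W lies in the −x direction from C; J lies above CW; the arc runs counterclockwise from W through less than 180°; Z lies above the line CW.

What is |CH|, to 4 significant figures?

49.51

C is at the origin; C and W share the same y with |CW| = 59.7 and W on the −x side, so W = (-59.70, 0.000). The tangent condition forces JW to be normal to CW, so J = W + (0, 13.2) = (-59.70, 13.20). Since JH ⟂ HZ (tangency), |JZ| = √(13.2² + 39.2²) = 41.36 regardless of where H sits on A1. So Z lies on both circle(C, 77.63) and circle(J, 41.36); the above-CW intersection is Z = (-55.44, 54.34). H is the foot of the tangent from Z: H = (-46.82, 16.10).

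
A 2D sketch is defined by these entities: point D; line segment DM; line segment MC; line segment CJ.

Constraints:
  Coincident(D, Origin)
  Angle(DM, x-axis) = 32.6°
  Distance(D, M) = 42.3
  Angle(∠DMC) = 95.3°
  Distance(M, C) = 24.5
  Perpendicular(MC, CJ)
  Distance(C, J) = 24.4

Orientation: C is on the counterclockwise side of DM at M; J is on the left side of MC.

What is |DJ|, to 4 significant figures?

33.48

D is at the origin; DM runs at 32.6° with length 42.3, so M = 42.3·(cos 32.6°, sin 32.6°) = (35.64, 22.79). ∠DMC = 95.3°, so MC runs at 32.6° + (180° − 95.3°) = 117.3° from the x-axis; with |MC| = 24.5, C = M + 24.5·(cos 117.3°, sin 117.3°) = (24.40, 44.56). The perpendicularity gives CJ at right angles to MC; with |CJ| = 24.4 on the left of MC, J = C + 24.4·(-0.8886, -0.4586) = (2.717, 33.37). Then |DJ| = |J − D| = 33.48.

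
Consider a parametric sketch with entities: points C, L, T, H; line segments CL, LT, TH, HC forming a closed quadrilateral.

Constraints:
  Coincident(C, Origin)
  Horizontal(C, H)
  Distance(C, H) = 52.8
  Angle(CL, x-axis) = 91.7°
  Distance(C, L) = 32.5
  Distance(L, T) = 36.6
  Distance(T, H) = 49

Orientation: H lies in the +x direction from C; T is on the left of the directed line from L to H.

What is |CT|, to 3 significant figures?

56.1

C is at the origin; C and H share the same y with |CH| = 52.8 and H in +x, so H = (52.8, 0). CL runs at 91.7° with |CL| = 32.5, so L = (-0.964, 32.5). T is determined by |LT| = 36.6 and |TH| = 49.0 together: it lies at the intersection of circle(L, 36.6) and circle(H, 49.0). With |LH| = 62.8, the foot of the radical line on LH is 23.0 from L and the perpendicular offset is √(36.6² − 23.0²) = 28.5. Taking the left-of-LH solution: T = (33.4, 45.0).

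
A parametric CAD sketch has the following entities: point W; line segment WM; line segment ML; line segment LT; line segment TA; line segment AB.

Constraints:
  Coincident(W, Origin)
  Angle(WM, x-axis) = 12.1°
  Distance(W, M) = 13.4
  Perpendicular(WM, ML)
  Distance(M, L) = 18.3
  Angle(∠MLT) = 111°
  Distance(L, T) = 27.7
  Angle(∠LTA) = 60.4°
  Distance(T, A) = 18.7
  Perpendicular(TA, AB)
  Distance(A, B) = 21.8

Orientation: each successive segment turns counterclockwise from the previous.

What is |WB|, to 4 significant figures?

17.62

W is at the origin; WM runs at 12.1° with length 13.4, so M = (13.10, 2.809). WM is perpendicular to ML, so ML runs at 102.1°; with |ML| = 18.3, L = (9.266, 20.70). ∠MLT = 111.0° gives LT at 171.1° from the x-axis; with |LT| = 27.7, T = (-18.10, 24.99). ∠LTA = 60.4° gives TA at -69.30° from the x-axis; with |TA| = 18.7, A = (-11.49, 7.495). The perpendicularity gives AB at right angles to TA, so AB runs at 20.70°; with |AB| = 21.8, B = (8.902, 15.20). Then |WB| = |B − W| = 17.62.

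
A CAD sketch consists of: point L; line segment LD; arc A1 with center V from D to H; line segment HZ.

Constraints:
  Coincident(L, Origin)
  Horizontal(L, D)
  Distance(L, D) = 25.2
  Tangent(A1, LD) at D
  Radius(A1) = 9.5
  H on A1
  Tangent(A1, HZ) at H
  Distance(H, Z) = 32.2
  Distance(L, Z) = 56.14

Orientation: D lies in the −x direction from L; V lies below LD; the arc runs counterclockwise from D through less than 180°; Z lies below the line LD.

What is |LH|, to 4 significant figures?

35.51

L is at the origin; LD is horizontal with |LD| = 25.2 and D on the −x side, so D = (-25.20, 0.000). The tangent condition forces VD to be normal to LD, so V = D + (0, -9.5) = (-25.20, -9.500). Since VH ⟂ HZ (tangency), |VZ| = √(9.5² + 32.2²) = 33.57 regardless of where H sits on A1. So Z lies on both circle(L, 56.14) and circle(V, 33.57); the below-LD intersection is Z = (-39.54, -39.86). H is the foot of the tangent from Z: H = (-34.59, -8.040).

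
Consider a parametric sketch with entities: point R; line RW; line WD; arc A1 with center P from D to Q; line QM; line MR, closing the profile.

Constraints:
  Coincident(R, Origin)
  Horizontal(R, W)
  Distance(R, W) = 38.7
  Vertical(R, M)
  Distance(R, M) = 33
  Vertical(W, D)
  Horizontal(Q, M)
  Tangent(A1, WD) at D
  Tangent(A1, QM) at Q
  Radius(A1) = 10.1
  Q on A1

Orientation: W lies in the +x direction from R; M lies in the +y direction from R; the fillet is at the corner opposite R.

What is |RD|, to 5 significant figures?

44.968

R is at the origin; R and W share the same y with |RW| = 38.7 and W on the +x side, so W = (38.700, 0.0000). RM is vertical with |RM| = 33.0 and M on the +y side, so M = (0.0000, 33.000). The virtual corner opposite R is at (38.700, 33.000). A1 meets WD tangentially, so PD is at right angles to WD and since A1 is tangent to QM there, PQ ⟂ QM, with radius 10.1, so the center P sits 10.1 in from both sides at P = (28.600, 22.900). That places the tangent points at D = (38.700, 22.900) on WD and Q = (28.600, 33.000) on QM. Then |RD| = |D − R| = 44.968.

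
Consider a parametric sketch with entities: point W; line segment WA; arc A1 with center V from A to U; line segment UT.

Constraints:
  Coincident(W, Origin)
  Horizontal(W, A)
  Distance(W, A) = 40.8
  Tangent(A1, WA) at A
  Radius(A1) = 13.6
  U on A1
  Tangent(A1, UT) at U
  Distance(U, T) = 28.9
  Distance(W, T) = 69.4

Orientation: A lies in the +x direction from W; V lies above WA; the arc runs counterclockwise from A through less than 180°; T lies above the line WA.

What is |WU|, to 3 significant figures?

56.0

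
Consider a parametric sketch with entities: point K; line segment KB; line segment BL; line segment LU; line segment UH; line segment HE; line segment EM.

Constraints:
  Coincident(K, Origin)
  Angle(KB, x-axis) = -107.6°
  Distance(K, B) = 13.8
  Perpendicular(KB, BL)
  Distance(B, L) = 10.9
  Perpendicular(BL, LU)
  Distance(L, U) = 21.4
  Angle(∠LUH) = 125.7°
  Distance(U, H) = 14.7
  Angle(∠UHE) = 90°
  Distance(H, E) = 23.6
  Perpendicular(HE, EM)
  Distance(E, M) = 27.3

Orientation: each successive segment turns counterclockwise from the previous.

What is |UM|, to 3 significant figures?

26.8

∠UHE = 90.0° gives HE at -143° from the x-axis; with |HE| = 23.6, E = (-15.0, 1.63). HE ⟂ EM, so EM runs at -53.3°; with |EM| = 27.3, M = (1.30, -20.3). Then |UM| = |M − U| = 26.8.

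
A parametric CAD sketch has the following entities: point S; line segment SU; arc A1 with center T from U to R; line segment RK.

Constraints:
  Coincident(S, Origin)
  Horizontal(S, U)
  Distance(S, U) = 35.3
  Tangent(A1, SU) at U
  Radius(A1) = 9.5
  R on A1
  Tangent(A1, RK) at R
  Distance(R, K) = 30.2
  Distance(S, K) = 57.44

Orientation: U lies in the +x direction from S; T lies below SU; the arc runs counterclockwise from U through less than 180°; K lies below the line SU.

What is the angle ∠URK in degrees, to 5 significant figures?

121.54°

Checks: |TU| = 9.500 ✓; |TR| = 9.500 ✓; ∠(TR, RK) = 90.00° ✓; |RK| = 30.20 ✓; |SK| = 57.44 ✓.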